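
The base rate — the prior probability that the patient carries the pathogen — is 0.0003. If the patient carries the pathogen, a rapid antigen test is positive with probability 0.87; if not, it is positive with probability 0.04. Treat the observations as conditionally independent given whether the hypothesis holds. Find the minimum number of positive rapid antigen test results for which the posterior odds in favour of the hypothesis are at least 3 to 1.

Prior odds: 0.0003 ÷ 0.9997 = 3/9997.
Likelihood ratio of a positive = 0.87/0.04 = 21.75.
Target odds = 3.
Require 21.75ⁿ ≥ 3 ÷ (3/9997) = 9997.
21.75² = 473.0625 falls short of 9997 but 21.75³ = 658503/64 reaches it, so n = 3.

3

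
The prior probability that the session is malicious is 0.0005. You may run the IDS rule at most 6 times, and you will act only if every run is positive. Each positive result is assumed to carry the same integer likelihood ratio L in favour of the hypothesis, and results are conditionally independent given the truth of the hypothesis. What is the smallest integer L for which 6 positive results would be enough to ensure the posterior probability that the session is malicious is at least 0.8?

5

Prior odds = 0.0005/0.9995 = 1/1999.
Target odds = 0.8/0.2 = 4.
Need L⁶ ≥ 4 ÷ (1/1999) = 7996.
4⁶ = 4096 < 7996 ≤ 15625 = 5⁶, so L = 5.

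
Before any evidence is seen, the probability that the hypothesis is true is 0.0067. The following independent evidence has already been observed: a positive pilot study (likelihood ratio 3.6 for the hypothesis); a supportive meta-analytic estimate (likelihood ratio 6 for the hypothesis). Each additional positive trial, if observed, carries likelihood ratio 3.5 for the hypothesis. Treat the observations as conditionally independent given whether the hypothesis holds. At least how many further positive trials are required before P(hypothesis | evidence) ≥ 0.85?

Prior odds = 0.0067/0.9933 = 67/9933.
Combined Bayes factor of the evidence already in hand = 3.6 × 6 = 21.6.
Odds after that evidence = (67/9933) × 21.6 = 2412/16555.
Target odds = 0.85/0.15 = 17/3.
Need 3.5ⁿ ≥ 17/3 ÷ (2412/16555) = 281435/7236.
3.5² = 12.25 falls short of 281435/7236 but 3.5³ = 42.875 reaches it, so n = 3.

3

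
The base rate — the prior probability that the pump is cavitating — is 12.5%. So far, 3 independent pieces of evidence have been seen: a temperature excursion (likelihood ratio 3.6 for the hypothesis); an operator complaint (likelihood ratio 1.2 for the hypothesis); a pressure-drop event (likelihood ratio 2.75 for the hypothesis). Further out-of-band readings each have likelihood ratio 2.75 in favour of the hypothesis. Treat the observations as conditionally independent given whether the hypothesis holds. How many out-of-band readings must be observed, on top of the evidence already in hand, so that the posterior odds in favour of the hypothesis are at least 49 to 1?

Prior odds = 0.125/0.875 = 1/7.
Combined Bayes factor of the evidence already in hand = 3.6 × 1.2 × 2.75 = 11.88.
Odds after that evidence = (1/7) × 11.88 = 297/175.
Target odds = 49.
Need 2.75ⁿ ≥ 49 ÷ (297/175) = 8575/297.
2.75³ = 20.796875 falls short of 8575/297 but 2.75⁴ = 57.19140625 reaches it, so n = 4.

4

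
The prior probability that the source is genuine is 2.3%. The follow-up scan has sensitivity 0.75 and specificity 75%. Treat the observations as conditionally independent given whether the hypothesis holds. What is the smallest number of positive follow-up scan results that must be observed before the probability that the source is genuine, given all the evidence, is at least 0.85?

Prior odds: 0.023 ÷ 0.977 = 23/977.
False-positive rate = 1 − 0.75 = 0.25; likelihood ratio of a positive = 0.75/0.25 = 3.
Target odds: 0.85 ÷ 0.15 = 17/3.
Need (23/977) × 3ⁿ ≥ 17/3, i.e. 3ⁿ ≥ 16609/69.
3⁴ = 81 falls short of 16609/69 but 3⁵ = 243 reaches it, so n = 5.

5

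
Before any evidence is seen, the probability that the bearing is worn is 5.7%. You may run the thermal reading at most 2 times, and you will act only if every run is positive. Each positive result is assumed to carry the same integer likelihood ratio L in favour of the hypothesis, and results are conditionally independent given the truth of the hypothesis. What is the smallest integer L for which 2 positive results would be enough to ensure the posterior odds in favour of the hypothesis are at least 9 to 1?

13

Prior odds = 0.057/0.943 = 57/943.
Target odds = 9.
Need L² ≥ 9 ÷ (57/943) = 2829/19.
12² = 144 < 2829/19 ≤ 169 = 13², so L = 13.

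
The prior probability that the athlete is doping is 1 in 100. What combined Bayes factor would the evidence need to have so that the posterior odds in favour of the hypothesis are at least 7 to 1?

693

Prior odds = 0.01/0.99 = 1/99.
Target odds = 7.
Required Bayes factor = 7 ÷ (1/99) = 693.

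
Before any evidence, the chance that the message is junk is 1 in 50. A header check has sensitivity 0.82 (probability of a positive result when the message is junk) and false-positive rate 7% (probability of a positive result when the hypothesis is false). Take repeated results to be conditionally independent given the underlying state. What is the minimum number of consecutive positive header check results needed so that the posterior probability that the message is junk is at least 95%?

Prior odds = 0.02/0.98 = 1/49.
Likelihood ratio of a positive result = 0.82/0.07 = 82/7.
Target odds: 0.95 ÷ 0.05 = 19.
Require (82/7)ⁿ ≥ 19 ÷ (1/49) = 931.
(82/7)² = 6724/49 falls short of 931 but (82/7)³ = 551368/343 reaches it, so n = 3.

3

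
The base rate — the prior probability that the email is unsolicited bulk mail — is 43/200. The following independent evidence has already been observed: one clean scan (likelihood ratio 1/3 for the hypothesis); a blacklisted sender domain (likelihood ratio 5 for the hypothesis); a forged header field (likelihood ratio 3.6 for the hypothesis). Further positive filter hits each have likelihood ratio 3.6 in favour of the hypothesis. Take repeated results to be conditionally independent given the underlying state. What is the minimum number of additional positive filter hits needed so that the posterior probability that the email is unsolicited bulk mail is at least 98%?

Prior odds = 0.215/0.785 = 43/157.
Combined Bayes factor of the evidence already in hand = (1/3) × 5 × 3.6 = 6.
Odds after that evidence = (43/157) × 6 = 258/157.
Target odds = 0.98/0.02 = 49.
Need 3.6ⁿ ≥ 49 ÷ (258/157) = 7693/258.
3.6² = 12.96 falls short of 7693/258 but 3.6³ = 46.656 reaches it, so n = 3.

3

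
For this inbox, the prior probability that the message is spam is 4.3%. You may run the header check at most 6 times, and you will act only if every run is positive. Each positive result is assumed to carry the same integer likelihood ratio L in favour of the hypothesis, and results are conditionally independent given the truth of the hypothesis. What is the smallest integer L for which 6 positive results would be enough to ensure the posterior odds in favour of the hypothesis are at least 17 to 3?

3

Prior odds = 0.043/0.957 = 43/957.
Target odds = 17/3.
Need L⁶ ≥ 17/3 ÷ (43/957) = 5423/43.
2⁶ = 64 < 5423/43 ≤ 729 = 3⁶, so L = 3.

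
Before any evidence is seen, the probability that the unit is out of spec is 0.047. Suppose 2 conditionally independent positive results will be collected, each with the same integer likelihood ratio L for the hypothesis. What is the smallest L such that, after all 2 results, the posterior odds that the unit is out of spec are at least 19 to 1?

Prior odds = 0.047/0.953 = 47/953.
Target odds = 19.
Need L² ≥ 19 ÷ (47/953) = 18107/47.
19² = 361 < 18107/47 ≤ 400 = 20², so L = 20.

20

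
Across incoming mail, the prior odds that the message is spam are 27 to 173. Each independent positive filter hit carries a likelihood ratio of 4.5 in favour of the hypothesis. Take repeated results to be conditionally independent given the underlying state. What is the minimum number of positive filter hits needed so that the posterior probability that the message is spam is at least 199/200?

5

Prior odds = 27/173.
Likelihood ratio per positive filter hit = 4.5.
Target posterior odds = 0.995/0.005 = 199.
Need (27/173) × 4.5ⁿ ≥ 199, i.e. 4.5ⁿ ≥ 34427/27.
4.5⁴ = 410.0625 falls short of 34427/27 but 4.5⁵ = 1845.28125 reaches it, so n = 5.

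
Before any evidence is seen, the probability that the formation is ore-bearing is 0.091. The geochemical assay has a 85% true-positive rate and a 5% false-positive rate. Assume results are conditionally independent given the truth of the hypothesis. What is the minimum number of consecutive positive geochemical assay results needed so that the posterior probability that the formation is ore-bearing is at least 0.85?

Prior odds: 0.091 ÷ 0.909 = 91/909.
Likelihood ratio of a positive result = 0.85/0.05 = 17.
Target odds: 0.85 ÷ 0.15 = 17/3.
Need (91/909) × 17ⁿ ≥ 17/3, i.e. 17ⁿ ≥ 5151/91.
17¹ = 17 falls short of 5151/91 but 17² = 289 reaches it, so n = 2.

2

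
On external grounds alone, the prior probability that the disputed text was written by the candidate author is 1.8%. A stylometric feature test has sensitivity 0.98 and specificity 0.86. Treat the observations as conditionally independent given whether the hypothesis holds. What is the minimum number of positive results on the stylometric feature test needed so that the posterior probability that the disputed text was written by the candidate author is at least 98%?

5

Prior odds: 0.018 ÷ 0.982 = 9/491.
False-positive rate = 1 − 0.86 = 0.14; likelihood ratio of a positive = 0.98/0.14 = 7.
Target odds: 0.98 ÷ 0.02 = 49.
Require 7ⁿ ≥ 49 ÷ (9/491) = 24059/9.
7⁴ = 2401 falls short of 24059/9 but 7⁵ = 16807 reaches it, so n = 5.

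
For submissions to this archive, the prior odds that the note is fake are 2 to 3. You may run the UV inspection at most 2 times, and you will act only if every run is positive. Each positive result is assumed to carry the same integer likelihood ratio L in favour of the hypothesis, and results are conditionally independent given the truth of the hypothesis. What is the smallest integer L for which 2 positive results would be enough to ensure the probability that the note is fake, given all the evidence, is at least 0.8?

3

Prior odds = 2/3.
Target odds = 0.8/0.2 = 4.
Need L² ≥ 4 ÷ (2/3) = 6.
2² = 4 < 6 ≤ 9 = 3², so L = 3.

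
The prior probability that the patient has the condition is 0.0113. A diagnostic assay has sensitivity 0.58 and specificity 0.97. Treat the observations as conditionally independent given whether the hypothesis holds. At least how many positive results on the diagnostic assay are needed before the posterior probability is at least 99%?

Prior odds = 0.0113/0.9887 = 113/9887.
False-positive rate = 1 − 0.97 = 0.03; likelihood ratio of a positive = 0.58/0.03 = 58/3.
Target odds: 0.99 ÷ 0.01 = 99.
Need (113/9887) × (58/3)ⁿ ≥ 99, i.e. (58/3)ⁿ ≥ 978813/113.
(58/3)³ = 195112/27 falls short of 978813/113 but (58/3)⁴ = 11316496/81 reaches it, so n = 4.

4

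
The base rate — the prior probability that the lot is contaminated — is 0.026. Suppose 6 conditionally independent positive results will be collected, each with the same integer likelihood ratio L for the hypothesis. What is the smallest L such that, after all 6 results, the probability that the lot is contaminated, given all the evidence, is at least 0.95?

3

Prior odds = 0.026/0.974 = 13/487.
Target odds = 0.95/0.05 = 19.
Need L⁶ ≥ 19 ÷ (13/487) = 9253/13.
2⁶ = 64 < 9253/13 ≤ 729 = 3⁶, so L = 3.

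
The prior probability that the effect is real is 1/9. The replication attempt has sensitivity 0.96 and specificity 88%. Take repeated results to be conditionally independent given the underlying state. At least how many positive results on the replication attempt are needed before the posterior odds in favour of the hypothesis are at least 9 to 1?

3

Prior odds: (1/9) ÷ (8/9) = 0.125.
False-positive rate = 1 − 0.88 = 0.12; likelihood ratio of a positive = 0.96/0.12 = 8.
Target odds = 9.
Require 8ⁿ ≥ 9 ÷ 0.125 = 72.
8² = 64 falls short of 72 but 8³ = 512 reaches it, so n = 3.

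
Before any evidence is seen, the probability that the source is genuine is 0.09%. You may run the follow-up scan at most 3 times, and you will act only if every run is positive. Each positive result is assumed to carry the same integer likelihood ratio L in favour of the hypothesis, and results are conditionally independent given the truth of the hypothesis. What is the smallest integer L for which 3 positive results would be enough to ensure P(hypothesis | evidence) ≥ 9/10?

22

Prior odds = 0.0009/0.9991 = 9/9991.
Target odds = 0.9/0.1 = 9.
Need L³ ≥ 9 ÷ (9/9991) = 9991.
21³ = 9261 < 9991 ≤ 10648 = 22³, so L = 22.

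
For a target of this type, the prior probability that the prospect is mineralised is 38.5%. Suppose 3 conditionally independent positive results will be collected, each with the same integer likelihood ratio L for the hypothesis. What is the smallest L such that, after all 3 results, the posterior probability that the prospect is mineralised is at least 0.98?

Prior odds = 0.385/0.615 = 77/123.
Target odds = 0.98/0.02 = 49.
Need L³ ≥ 49 ÷ (77/123) = 861/11.
4³ = 64 < 861/11 ≤ 125 = 5³, so L = 5.

5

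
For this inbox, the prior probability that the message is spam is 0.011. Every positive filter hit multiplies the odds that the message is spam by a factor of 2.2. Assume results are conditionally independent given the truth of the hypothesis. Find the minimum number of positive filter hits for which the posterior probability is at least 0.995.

13

Prior odds: 0.011 ÷ 0.989 = 11/989.
Likelihood ratio per positive filter hit = 2.2.
Target odds: 0.995 ÷ 0.005 = 199.
Need (11/989) × 2.2ⁿ ≥ 199, i.e. 2.2ⁿ ≥ 196811/11.
2.2¹² ≈12855 falls short of 196811/11 but 2.2¹³ ≈28281 reaches it, so n = 13.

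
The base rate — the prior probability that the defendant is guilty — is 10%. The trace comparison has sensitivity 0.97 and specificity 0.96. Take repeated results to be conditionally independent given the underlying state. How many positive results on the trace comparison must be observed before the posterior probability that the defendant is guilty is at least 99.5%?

3

Prior odds = 0.1/0.9 = 1/9.
False-positive rate = 1 − 0.96 = 0.04; likelihood ratio of a positive = 0.97/0.04 = 24.25.
Target odds: 0.995 ÷ 0.005 = 199.
Require 24.25ⁿ ≥ 199 ÷ (1/9) = 1791.
24.25² = 588.0625 falls short of 1791 but 24.25³ = 912673/64 reaches it, so n = 3.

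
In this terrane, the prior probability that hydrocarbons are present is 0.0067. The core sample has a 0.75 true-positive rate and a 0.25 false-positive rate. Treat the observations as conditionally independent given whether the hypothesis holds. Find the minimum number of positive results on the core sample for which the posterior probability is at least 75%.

Prior odds: 0.0067 ÷ 0.9933 = 67/9933.
Likelihood ratio of a positive result = 0.75/0.25 = 3.
Target odds: 0.75 ÷ 0.25 = 3.
Require 3ⁿ ≥ 3 ÷ (67/9933) = 29799/67.
3⁵ = 243 falls short of 29799/67 but 3⁶ = 729 reaches it, so n = 6.

6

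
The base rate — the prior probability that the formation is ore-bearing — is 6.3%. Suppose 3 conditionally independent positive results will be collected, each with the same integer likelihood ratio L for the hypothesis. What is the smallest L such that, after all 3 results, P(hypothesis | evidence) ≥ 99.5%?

Prior odds = 0.063/0.937 = 63/937.
Target odds = 0.995/0.005 = 199.
Need L³ ≥ 199 ÷ (63/937) = 186463/63.
14³ = 2744 < 186463/63 ≤ 3375 = 15³, so L = 15.

15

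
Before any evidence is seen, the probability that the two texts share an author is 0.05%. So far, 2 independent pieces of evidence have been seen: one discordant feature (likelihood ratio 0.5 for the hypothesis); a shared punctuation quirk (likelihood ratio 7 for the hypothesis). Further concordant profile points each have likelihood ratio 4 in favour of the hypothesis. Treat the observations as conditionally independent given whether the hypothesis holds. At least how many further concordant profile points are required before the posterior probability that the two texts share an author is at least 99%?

Prior odds = 0.0005/0.9995 = 1/1999.
Combined Bayes factor of the evidence already in hand = 0.5 × 7 = 3.5.
Odds after that evidence = (1/1999) × 3.5 = 7/3998.
Target odds = 0.99/0.01 = 99.
Need 4ⁿ ≥ 99 ÷ (7/3998) = 395802/7.
4⁷ = 16384 falls short of 395802/7 but 4⁸ = 65536 reaches it, so n = 8.

8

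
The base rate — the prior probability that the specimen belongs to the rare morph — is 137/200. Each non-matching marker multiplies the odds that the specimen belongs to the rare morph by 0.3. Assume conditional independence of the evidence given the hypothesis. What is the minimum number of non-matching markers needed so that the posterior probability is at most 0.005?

Prior odds: 0.685 ÷ 0.315 = 137/63.
Likelihood ratio per non-matching marker = 0.3.
Target posterior odds = 0.005/0.995 = 1/199.
Need (137/63) × 0.3ⁿ ≤ 1/199, i.e. 0.3ⁿ ≤ 63/27263.
0.3⁵ = 243/100000 is still above 63/27263 but 0.3⁶ = 729/1000000 is at or below it, so n = 6.

6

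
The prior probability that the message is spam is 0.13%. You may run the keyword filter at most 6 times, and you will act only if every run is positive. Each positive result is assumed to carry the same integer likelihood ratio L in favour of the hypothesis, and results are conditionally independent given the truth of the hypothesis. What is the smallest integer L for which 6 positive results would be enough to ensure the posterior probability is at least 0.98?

6

Prior odds = 0.0013/0.9987 = 13/9987.
Target odds = 0.98/0.02 = 49.
Need L⁶ ≥ 49 ÷ (13/9987) = 489363/13.
5⁶ = 15625 < 489363/13 ≤ 46656 = 6⁶, so L = 6.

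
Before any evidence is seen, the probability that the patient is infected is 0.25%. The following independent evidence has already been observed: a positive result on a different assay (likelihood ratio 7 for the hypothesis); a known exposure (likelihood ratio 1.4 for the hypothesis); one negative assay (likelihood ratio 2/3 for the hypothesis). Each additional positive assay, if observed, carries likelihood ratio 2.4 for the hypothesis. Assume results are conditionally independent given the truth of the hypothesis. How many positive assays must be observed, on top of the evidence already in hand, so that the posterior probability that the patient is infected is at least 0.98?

10

Prior odds = 0.0025/0.9975 = 1/399.
Combined Bayes factor of the evidence already in hand = 7 × 1.4 × (2/3) = 98/15.
Odds after that evidence = (1/399) × 98/15 = 14/855.
Target odds = 0.98/0.02 = 49.
Need 2.4ⁿ ≥ 49 ÷ (14/855) = 2992.5.
2.4⁹ ≈2641.81 falls short of 2992.5 but 2.4¹⁰ ≈6340.34 reaches it, so n = 10.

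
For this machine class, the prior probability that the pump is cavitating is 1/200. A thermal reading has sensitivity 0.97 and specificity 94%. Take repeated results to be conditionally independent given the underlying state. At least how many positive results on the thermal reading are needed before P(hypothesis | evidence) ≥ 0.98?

Prior odds: 0.005 ÷ 0.995 = 1/199.
False-positive rate = 1 − 0.94 = 0.06; likelihood ratio of a positive = 0.97/0.06 = 97/6.
Target odds: 0.98 ÷ 0.02 = 49.
Need (1/199) × (97/6)ⁿ ≥ 49, i.e. (97/6)ⁿ ≥ 9751.
(97/6)³ = 912673/216 falls short of 9751 but (97/6)⁴ = 88529281/1296 reaches it, so n = 4.

4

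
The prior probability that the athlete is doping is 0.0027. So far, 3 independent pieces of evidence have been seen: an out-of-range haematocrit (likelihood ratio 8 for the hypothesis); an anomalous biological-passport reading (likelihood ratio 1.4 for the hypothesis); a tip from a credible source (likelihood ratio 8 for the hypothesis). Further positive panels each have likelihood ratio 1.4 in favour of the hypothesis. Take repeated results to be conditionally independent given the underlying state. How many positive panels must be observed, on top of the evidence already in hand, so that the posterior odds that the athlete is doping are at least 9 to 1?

Prior odds = 0.0027/0.9973 = 27/9973.
Combined Bayes factor of the evidence already in hand = 8 × 1.4 × 8 = 89.6.
Odds after that evidence = (27/9973) × 89.6 = 12096/49865.
Target odds = 9.
Need 1.4ⁿ ≥ 9 ÷ (12096/49865) = 49865/1344.
1.4¹⁰ = 282475249/9765625 falls short of 49865/1344 but 1.4¹¹ ≈40.4957 reaches it, so n = 11.

11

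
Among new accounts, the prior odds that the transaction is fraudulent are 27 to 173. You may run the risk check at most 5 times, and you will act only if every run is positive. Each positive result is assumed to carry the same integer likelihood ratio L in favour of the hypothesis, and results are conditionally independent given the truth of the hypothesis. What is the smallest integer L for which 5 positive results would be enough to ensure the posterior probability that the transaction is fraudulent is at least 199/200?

5

Prior odds = 27/173.
Target odds = 0.995/0.005 = 199.
Need L⁵ ≥ 199 ÷ (27/173) = 34427/27.
4⁵ = 1024 < 34427/27 ≤ 3125 = 5⁵, so L = 5.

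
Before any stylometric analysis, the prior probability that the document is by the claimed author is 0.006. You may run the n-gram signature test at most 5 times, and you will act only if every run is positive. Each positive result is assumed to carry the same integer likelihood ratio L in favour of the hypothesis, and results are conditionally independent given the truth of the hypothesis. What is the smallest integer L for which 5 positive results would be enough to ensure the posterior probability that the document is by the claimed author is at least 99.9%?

12

Prior odds = 0.006/0.994 = 3/497.
Target odds = 0.999/0.001 = 999.
Need L⁵ ≥ 999 ÷ (3/497) = 165501.
11⁵ = 161051 < 165501 ≤ 248832 = 12⁵, so L = 12.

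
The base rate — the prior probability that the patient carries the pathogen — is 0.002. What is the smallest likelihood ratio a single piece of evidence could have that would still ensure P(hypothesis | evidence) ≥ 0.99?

Prior odds = 0.002/0.998 = 1/499.
Target odds = 0.99/0.01 = 99.
Required Bayes factor = 99 ÷ (1/499) = 49401.

49401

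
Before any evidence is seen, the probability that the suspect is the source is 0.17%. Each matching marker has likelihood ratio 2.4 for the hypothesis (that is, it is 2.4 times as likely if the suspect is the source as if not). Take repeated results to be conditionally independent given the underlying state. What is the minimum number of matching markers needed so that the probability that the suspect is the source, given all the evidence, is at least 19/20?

Prior odds: 0.0017 ÷ 0.9983 = 17/9983.
Likelihood ratio per matching marker = 2.4.
Target odds: 0.95 ÷ 0.05 = 19.
Need (17/9983) × 2.4ⁿ ≥ 19, i.e. 2.4ⁿ ≥ 189677/17.
2.4¹⁰ ≈6340.34 falls short of 189677/17 but 2.4¹¹ ≈15216.8 reaches it, so n = 11.

11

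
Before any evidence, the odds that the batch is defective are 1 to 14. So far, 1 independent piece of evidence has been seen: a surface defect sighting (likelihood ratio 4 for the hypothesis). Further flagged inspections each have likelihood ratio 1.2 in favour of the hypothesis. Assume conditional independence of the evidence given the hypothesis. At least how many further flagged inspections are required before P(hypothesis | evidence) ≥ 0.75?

13

Prior odds = 1/14.
Bayes factor of the evidence already in hand = 4.
Odds after that evidence = (1/14) × 4 = 2/7.
Target odds = 0.75/0.25 = 3.
Need 1.2ⁿ ≥ 3 ÷ (2/7) = 10.5.
1.2¹² ≈8.9161 falls short of 10.5 but 1.2¹³ ≈10.6993 reaches it, so n = 13.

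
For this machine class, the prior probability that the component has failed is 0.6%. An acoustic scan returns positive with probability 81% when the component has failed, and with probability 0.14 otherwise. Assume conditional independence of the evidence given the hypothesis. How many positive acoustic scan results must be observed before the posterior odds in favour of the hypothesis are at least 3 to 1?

4

Prior odds: 0.006 ÷ 0.994 = 3/497.
Likelihood ratio of a positive result = 0.81/0.14 = 81/14.
Target odds = 3.
Need (3/497) × (81/14)ⁿ ≥ 3, i.e. (81/14)ⁿ ≥ 497.
(81/14)³ = 531441/2744 falls short of 497 but (81/14)⁴ = 43046721/38416 reaches it, so n = 4.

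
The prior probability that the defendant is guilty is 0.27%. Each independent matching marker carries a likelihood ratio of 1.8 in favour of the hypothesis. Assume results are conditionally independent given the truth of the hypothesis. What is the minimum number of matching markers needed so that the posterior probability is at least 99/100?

Prior odds: 0.0027 ÷ 0.9973 = 27/9973.
Likelihood ratio per matching marker = 1.8.
Target posterior odds = 0.99/0.01 = 99.
Need (27/9973) × 1.8ⁿ ≥ 99, i.e. 1.8ⁿ ≥ 109703/3.
1.8¹⁷ ≈21859.1 falls short of 109703/3 but 1.8¹⁸ ≈39346.4 reaches it, so n = 18.

18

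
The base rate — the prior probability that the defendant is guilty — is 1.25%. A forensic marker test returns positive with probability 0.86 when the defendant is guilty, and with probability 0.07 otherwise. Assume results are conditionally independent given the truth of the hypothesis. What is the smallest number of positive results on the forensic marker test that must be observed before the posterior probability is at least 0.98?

Prior odds = 0.0125/0.9875 = 1/79.
Likelihood ratio of a positive result = 0.86/0.07 = 86/7.
Target odds: 0.98 ÷ 0.02 = 49.
Need (1/79) × (86/7)ⁿ ≥ 49, i.e. (86/7)ⁿ ≥ 3871.
(86/7)³ = 636056/343 falls short of 3871 but (86/7)⁴ = 54700816/2401 reaches it, so n = 4.

4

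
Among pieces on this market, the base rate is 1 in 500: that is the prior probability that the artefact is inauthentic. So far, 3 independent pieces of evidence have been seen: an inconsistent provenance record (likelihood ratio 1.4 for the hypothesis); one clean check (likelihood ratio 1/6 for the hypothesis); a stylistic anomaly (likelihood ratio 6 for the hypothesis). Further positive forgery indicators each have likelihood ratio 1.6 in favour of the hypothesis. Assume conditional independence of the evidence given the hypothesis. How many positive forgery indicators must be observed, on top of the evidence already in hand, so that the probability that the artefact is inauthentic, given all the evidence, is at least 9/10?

Prior odds = 0.002/0.998 = 1/499.
Combined Bayes factor of the evidence already in hand = 1.4 × (1/6) × 6 = 1.4.
Odds after that evidence = (1/499) × 1.4 = 7/2495.
Target odds = 0.9/0.1 = 9.
Need 1.6ⁿ ≥ 9 ÷ (7/2495) = 22455/7.
1.6¹⁷ ≈2951.48 falls short of 22455/7 but 1.6¹⁸ ≈4722.37 reaches it, so n = 18.

18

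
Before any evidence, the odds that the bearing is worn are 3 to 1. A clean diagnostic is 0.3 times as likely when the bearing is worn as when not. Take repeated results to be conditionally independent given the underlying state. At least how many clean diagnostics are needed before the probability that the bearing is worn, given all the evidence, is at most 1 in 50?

Prior odds = 3.
Likelihood ratio per clean diagnostic = 0.3.
Target odds: 0.02 ÷ 0.98 = 1/49.
Require 0.3ⁿ ≤ 1/49 ÷ 3 = 1/147.
0.3⁴ = 0.0081 is still above 1/147 but 0.3⁵ = 243/100000 is at or below it, so n = 5.

5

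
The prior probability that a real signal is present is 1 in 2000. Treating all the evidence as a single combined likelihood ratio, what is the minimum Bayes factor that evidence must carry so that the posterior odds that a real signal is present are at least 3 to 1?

5997

Prior odds = 0.0005/0.9995 = 1/1999.
Target odds = 3.
Required Bayes factor = 3 ÷ (1/1999) = 5997.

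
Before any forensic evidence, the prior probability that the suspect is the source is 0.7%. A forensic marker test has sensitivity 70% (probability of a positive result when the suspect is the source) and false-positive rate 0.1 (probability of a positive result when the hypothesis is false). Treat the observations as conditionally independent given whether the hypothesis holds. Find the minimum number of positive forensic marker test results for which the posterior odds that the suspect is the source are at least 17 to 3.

Prior odds = 0.007/0.993 = 7/993.
Likelihood ratio of a positive result = 0.7/0.1 = 7.
Target odds = 17/3.
Need (7/993) × 7ⁿ ≥ 17/3, i.e. 7ⁿ ≥ 5627/7.
7³ = 343 falls short of 5627/7 but 7⁴ = 2401 reaches it, so n = 4.

4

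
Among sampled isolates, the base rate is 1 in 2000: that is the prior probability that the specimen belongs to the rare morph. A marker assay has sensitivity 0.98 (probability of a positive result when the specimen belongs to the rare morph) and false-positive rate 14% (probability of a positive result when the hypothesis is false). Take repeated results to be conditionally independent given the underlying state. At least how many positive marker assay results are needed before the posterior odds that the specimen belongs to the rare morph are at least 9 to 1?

6

Prior odds = 0.0005/0.9995 = 1/1999.
Likelihood ratio of a positive result = 0.98/0.14 = 7.
Target odds = 9.
Need (1/1999) × 7ⁿ ≥ 9, i.e. 7ⁿ ≥ 17991.
7⁵ = 16807 falls short of 17991 but 7⁶ = 117649 reaches it, so n = 6.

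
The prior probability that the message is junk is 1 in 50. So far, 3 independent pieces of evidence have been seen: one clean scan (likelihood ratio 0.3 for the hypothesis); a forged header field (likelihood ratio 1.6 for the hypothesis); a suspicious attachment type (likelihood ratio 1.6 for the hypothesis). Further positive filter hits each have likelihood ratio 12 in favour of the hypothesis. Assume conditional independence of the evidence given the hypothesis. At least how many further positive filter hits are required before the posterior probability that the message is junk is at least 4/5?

3

Prior odds = 0.02/0.98 = 1/49.
Combined Bayes factor of the evidence already in hand = 0.3 × 1.6 × 1.6 = 0.768.
Odds after that evidence = (1/49) × 0.768 = 96/6125.
Target odds = 0.8/0.2 = 4.
Need 12ⁿ ≥ 4 ÷ (96/6125) = 6125/24.
12² = 144 falls short of 6125/24 but 12³ = 1728 reaches it, so n = 3.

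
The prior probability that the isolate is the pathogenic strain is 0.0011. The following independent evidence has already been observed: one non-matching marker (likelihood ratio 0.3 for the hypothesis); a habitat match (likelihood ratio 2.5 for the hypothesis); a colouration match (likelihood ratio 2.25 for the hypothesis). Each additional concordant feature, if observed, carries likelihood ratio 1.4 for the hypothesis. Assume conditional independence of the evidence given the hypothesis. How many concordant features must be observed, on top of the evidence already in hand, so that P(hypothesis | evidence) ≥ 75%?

22

Prior odds = 0.0011/0.9989 = 11/9989.
Combined Bayes factor of the evidence already in hand = 0.3 × 2.5 × 2.25 = 1.6875.
Odds after that evidence = (11/9989) × 1.6875 = 297/159824.
Target odds = 0.75/0.25 = 3.
Need 1.4ⁿ ≥ 3 ÷ (297/159824) = 159824/99.
1.4²¹ ≈1171.36 falls short of 159824/99 but 1.4²² ≈1639.9 reaches it, so n = 22.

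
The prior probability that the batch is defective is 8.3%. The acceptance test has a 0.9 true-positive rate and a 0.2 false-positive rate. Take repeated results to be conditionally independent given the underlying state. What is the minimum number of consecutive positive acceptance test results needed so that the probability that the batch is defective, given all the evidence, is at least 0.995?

6

Prior odds = 0.083/0.917 = 83/917.
Likelihood ratio of a positive result = 0.9/0.2 = 4.5.
Target odds: 0.995 ÷ 0.005 = 199.
Need (83/917) × 4.5ⁿ ≥ 199, i.e. 4.5ⁿ ≥ 182483/83.
4.5⁵ = 1845.28125 falls short of 182483/83 but 4.5⁶ = 8303.765625 reaches it, so n = 6.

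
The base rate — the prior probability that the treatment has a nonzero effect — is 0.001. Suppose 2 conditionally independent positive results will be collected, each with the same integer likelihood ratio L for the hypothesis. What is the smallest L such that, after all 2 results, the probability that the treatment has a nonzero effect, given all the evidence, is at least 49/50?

Prior odds = 0.001/0.999 = 1/999.
Target odds = 0.98/0.02 = 49.
Need L² ≥ 49 ÷ (1/999) = 48951.
221² = 48841 < 48951 ≤ 49284 = 222², so L = 222.

222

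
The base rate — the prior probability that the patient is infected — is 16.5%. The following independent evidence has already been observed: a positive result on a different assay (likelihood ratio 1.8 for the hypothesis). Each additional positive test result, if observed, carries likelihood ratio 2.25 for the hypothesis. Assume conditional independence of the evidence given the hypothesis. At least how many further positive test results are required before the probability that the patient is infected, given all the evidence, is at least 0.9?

Prior odds = 0.165/0.835 = 33/167.
Bayes factor of the evidence already in hand = 1.8.
Odds after that evidence = (33/167) × 1.8 = 297/835.
Target odds = 0.9/0.1 = 9.
Need 2.25ⁿ ≥ 9 ÷ (297/835) = 835/33.
2.25³ = 11.390625 falls short of 835/33 but 2.25⁴ = 25.62890625 reaches it, so n = 4.

4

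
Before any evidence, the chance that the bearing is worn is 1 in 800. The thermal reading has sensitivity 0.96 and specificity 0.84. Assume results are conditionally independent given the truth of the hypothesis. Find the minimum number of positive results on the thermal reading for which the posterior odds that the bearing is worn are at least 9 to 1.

Prior odds: 0.00125 ÷ 0.99875 = 1/799.
False-positive rate = 1 − 0.84 = 0.16; likelihood ratio of a positive = 0.96/0.16 = 6.
Target odds = 9.
Require 6ⁿ ≥ 9 ÷ (1/799) = 7191.
6⁴ = 1296 falls short of 7191 but 6⁵ = 7776 reaches it, so n = 5.

5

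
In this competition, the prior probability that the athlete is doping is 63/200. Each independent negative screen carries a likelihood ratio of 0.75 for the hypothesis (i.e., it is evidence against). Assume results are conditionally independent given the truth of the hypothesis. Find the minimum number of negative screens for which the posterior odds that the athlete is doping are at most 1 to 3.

Prior odds: 0.315 ÷ 0.685 = 63/137.
Likelihood ratio per negative screen = 0.75.
Target odds = 1/3.
Need (63/137) × 0.75ⁿ ≤ 1/3, i.e. 0.75ⁿ ≤ 137/189.
0.75¹ = 0.75 is still above 137/189 but 0.75² = 0.5625 is at or below it, so n = 2.

2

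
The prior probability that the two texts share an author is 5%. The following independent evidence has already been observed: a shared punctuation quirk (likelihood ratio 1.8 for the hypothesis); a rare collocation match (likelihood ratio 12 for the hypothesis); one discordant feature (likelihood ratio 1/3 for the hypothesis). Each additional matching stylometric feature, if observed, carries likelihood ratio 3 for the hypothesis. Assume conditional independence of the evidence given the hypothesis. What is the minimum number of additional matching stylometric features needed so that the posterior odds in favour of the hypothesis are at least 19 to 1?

4

Prior odds = 0.05/0.95 = 1/19.
Combined Bayes factor of the evidence already in hand = 1.8 × 12 × (1/3) = 7.2.
Odds after that evidence = (1/19) × 7.2 = 36/95.
Target odds = 19.
Need 3ⁿ ≥ 19 ÷ (36/95) = 1805/36.
3³ = 27 falls short of 1805/36 but 3⁴ = 81 reaches it, so n = 4.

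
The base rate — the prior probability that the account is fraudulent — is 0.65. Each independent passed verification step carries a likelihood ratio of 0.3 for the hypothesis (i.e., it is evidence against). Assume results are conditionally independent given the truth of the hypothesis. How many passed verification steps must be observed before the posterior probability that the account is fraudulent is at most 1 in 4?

2

Prior odds: 0.65 ÷ 0.35 = 13/7.
Likelihood ratio per passed verification step = 0.3.
Target odds: 0.25 ÷ 0.75 = 1/3.
Require 0.3ⁿ ≤ 1/3 ÷ (13/7) = 7/39.
0.3¹ = 0.3 is still above 7/39 but 0.3² = 0.09 is at or below it, so n = 2.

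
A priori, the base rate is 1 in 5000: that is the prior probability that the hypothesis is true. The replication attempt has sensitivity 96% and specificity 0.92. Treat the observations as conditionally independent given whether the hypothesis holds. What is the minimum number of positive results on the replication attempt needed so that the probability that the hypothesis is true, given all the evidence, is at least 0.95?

Prior odds: 0.0002 ÷ 0.9998 = 1/4999.
False-positive rate = 1 − 0.92 = 0.08; likelihood ratio of a positive = 0.96/0.08 = 12.
Target odds: 0.95 ÷ 0.05 = 19.
Need (1/4999) × 12ⁿ ≥ 19, i.e. 12ⁿ ≥ 94981.
12⁴ = 20736 falls short of 94981 but 12⁵ = 248832 reaches it, so n = 5.

5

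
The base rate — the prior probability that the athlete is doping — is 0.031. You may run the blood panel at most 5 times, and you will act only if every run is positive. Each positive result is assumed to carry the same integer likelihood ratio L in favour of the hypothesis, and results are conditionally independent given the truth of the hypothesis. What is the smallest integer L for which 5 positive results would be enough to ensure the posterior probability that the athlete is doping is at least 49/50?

5

Prior odds = 0.031/0.969 = 31/969.
Target odds = 0.98/0.02 = 49.
Need L⁵ ≥ 49 ÷ (31/969) = 47481/31.
4⁵ = 1024 < 47481/31 ≤ 3125 = 5⁵, so L = 5.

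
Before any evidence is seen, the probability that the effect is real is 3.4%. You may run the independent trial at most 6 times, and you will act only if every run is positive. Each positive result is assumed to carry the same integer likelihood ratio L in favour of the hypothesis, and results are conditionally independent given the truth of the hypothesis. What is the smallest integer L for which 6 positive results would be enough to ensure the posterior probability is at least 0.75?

3

Prior odds = 0.034/0.966 = 17/483.
Target odds = 0.75/0.25 = 3.
Need L⁶ ≥ 3 ÷ (17/483) = 1449/17.
2⁶ = 64 < 1449/17 ≤ 729 = 3⁶, so L = 3.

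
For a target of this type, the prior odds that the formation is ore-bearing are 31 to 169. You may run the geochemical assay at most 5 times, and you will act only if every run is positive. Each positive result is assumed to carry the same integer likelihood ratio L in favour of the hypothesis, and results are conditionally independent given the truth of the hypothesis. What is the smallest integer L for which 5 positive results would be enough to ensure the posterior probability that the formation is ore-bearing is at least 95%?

Prior odds = 31/169.
Target odds = 0.95/0.05 = 19.
Need L⁵ ≥ 19 ÷ (31/169) = 3211/31.
2⁵ = 32 < 3211/31 ≤ 243 = 3⁵, so L = 3.

3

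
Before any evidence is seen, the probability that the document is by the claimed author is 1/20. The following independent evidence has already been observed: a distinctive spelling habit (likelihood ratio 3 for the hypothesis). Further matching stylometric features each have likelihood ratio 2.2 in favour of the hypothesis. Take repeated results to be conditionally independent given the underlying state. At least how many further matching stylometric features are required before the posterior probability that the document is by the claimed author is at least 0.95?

7

Prior odds = 0.05/0.95 = 1/19.
Bayes factor of the evidence already in hand = 3.
Odds after that evidence = (1/19) × 3 = 3/19.
Target odds = 0.95/0.05 = 19.
Need 2.2ⁿ ≥ 19 ÷ (3/19) = 361/3.
2.2⁶ = 1771561/15625 falls short of 361/3 but 2.2⁷ = 19487171/78125 reaches it, so n = 7.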